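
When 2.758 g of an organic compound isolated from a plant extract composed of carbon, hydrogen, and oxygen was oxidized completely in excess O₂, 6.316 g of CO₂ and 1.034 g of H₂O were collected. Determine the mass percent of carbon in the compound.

62.50%

mol C = 6.316 g CO₂ ÷ 44.009 g/mol = 0.14352 mol
mol H = 2 × 1.034 g H₂O ÷ 18.015 g/mol = 0.11479 mol
mass O = 2.758 − (1.7238 + 0.11571) = 0.91852 g → mol O = 0.91852 ÷ 15.999 = 0.057411 mol
mass % C = 1.7238 g ÷ 2.758 g × 100%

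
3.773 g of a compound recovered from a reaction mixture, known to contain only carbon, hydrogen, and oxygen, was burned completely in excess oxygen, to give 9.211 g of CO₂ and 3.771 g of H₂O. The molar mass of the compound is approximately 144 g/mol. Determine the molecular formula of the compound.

mol C = 9.211 g CO₂ ÷ 44.009 g/mol = 0.20930 mol
mol H = 2 × 3.771 g H₂O ÷ 18.015 g/mol = 0.41865 mol
mass O = 3.773 − (2.5139 + 0.42200) = 0.83712 g → mol O = 0.83712 ÷ 15.999 = 0.052323 mol
Divide by the smallest (0.052323 mol): C 4.000, H 8.001, O 1.000
Empirical formula: C4H8O
Empirical-formula mass = 72.11 g/mol; 144 ÷ 72.11 ≈ 2, so the molecular formula is C8H16O2.

C8H16O2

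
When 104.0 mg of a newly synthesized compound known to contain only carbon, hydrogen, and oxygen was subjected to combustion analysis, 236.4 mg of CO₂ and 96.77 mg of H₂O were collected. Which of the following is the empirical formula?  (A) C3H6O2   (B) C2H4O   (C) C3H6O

mol C = 0.2364 g CO₂ ÷ 44.009 g/mol = 0.0053716 mol
mol H = 2 × 0.09677 g H₂O ÷ 18.015 g/mol = 0.010743 mol
mass O = 0.1040 − (0.064519 + 0.010829) = 0.028652 g → mol O = 0.028652 ÷ 15.999 = 0.0017909 mol
Divide by the smallest (0.0017909 mol): C 2.999, H 5.999, O 1.000

(C) C3H6O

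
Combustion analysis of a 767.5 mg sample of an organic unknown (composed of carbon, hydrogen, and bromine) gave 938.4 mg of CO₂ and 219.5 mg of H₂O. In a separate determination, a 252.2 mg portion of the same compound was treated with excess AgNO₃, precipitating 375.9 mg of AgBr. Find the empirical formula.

mol C = 0.9384 g CO₂ ÷ 44.009 g/mol = 0.021323 mol
mol H = 2 × 0.2195 g H₂O ÷ 18.015 g/mol = 0.024369 mol
From the AgBr data: mol Br per gram of compound = (0.3759 ÷ 187.772) ÷ 0.2522 = 0.0079377 mol/g, so in the 0.7675 g combustion sample mol Br = 0.0060922 mol
Divide by the smallest (0.0060922 mol): C 3.500, H 4.000, Br 1.000
Multiplying each by 2 gives whole numbers: C 7.00, H 8.00, Br 2.00

C7H8Br2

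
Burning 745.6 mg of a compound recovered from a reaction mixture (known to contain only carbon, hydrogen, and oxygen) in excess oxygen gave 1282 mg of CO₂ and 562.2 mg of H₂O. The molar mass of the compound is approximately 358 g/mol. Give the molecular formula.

C14H30O10

mol C = 1.282 g CO₂ ÷ 44.009 g/mol = 0.029130 mol
mol H = 2 × 0.5622 g H₂O ÷ 18.015 g/mol = 0.062415 mol
mass O = 0.7456 − (0.34989 + 0.062914) = 0.33280 g → mol O = 0.33280 ÷ 15.999 = 0.020801 mol
Divide by the smallest (0.020801 mol): C 1.400, H 3.001, O 1.000
Multiplying each by 5 gives whole numbers: C 7.00, H 15.00, O 5.00
Empirical formula: C7H15O5
Empirical-formula mass = 179.19 g/mol; 358 ÷ 179.19 ≈ 2, so the molecular formula is C14H30O10.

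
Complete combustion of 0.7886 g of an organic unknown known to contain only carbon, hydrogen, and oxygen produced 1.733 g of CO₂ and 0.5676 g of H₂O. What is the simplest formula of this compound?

C5H8O2

mol C = 1.733 g CO₂ ÷ 44.009 g/mol = 0.039378 mol
mol H = 2 × 0.5676 g H₂O ÷ 18.015 g/mol = 0.063014 mol
mass O = 0.7886 − (0.47297 + 0.063518) = 0.25211 g → mol O = 0.25211 ÷ 15.999 = 0.015758 mol
Divide by the smallest (0.015758 mol): C 2.499, H 3.999, O 1.000
Multiplying each by 2 gives whole numbers: C 5.00, H 8.00, O 2.00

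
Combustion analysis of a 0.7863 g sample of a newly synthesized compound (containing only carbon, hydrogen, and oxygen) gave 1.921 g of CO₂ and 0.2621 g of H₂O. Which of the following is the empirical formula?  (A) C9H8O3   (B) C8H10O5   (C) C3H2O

(C) C3H2O

mol C = 1.921 g CO₂ ÷ 44.009 g/mol = 0.043650 mol
mol H = 2 × 0.2621 g H₂O ÷ 18.015 g/mol = 0.029098 mol
mass O = 0.7863 − (0.52428 + 0.029331) = 0.23269 g → mol O = 0.23269 ÷ 15.999 = 0.014544 mol
Divide by the smallest (0.014544 mol): C 3.001, H 2.001, O 1.000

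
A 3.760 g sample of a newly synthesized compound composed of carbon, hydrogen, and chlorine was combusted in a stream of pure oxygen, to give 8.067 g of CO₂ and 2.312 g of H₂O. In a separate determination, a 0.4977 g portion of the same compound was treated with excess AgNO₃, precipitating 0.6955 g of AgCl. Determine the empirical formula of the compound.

C5H7Cl

mol C = 8.067 g CO₂ ÷ 44.009 g/mol = 0.18330 mol
mol H = 2 × 2.312 g H₂O ÷ 18.015 g/mol = 0.25667 mol
From the AgCl data: mol Cl per gram of compound = (0.6955 ÷ 143.318) ÷ 0.4977 = 0.0097505 mol/g, so in the 3.760 g combustion sample mol Cl = 0.036662 mol
Divide by the smallest (0.036662 mol): C 5.000, H 7.001, Cl 1.000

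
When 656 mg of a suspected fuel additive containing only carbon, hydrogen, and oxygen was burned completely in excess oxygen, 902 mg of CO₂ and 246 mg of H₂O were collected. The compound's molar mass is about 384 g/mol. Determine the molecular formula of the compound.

mol C = 0.902 g CO₂ ÷ 44.009 g/mol = 0.02050 mol
mol H = 2 × 0.246 g H₂O ÷ 18.015 g/mol = 0.02731 mol
mass O = 0.656 − (0.2462 + 0.02753) = 0.3823 g → mol O = 0.3823 ÷ 15.999 = 0.02389 mol
Divide by the smallest (0.02050 mol): C 1.000, H 1.332, O 1.166
Multiplying each by 6 gives whole numbers: C 6.00, H 7.99, O 7.00
Empirical formula: C6H8O7
Empirical-formula mass = 192.12 g/mol; 384 ÷ 192.12 ≈ 2, so the molecular formula is C12H16O14.

C12H16O14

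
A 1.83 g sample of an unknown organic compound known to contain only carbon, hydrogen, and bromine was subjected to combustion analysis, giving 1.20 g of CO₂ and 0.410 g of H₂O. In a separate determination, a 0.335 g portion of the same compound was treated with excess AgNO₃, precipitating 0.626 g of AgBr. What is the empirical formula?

mol C = 1.20 g CO₂ ÷ 44.009 g/mol = 0.02727 mol
mol H = 2 × 0.410 g H₂O ÷ 18.015 g/mol = 0.04552 mol
From the AgBr data: mol Br per gram of compound = (0.626 ÷ 187.772) ÷ 0.335 = 0.009952 mol/g, so in the 1.83 g combustion sample mol Br = 0.01821 mol
Divide by the smallest (0.01821 mol): C 1.497, H 2.499, Br 1.000
Multiplying each by 2 gives whole numbers: C 2.99, H 5.00, Br 2.00

C3H5Br2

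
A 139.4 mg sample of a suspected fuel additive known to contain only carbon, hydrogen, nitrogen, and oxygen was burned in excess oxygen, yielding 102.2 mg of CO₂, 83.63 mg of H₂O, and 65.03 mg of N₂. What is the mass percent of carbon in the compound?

20.01%

mol C = 0.1022 g CO₂ ÷ 44.009 g/mol = 0.0023223 mol
mol H = 2 × 0.08363 g H₂O ÷ 18.015 g/mol = 0.0092845 mol
mol N = 2 × 0.06503 g N₂ ÷ 28.014 g/mol = 0.0046427 mol
mass O = 0.1394 − (0.027893 + 0.0093588 + 0.065030) = 0.037119 g → mol O = 0.037119 ÷ 15.999 = 0.0023201 mol
mass % C = 0.027893 g ÷ 0.1394 g × 100%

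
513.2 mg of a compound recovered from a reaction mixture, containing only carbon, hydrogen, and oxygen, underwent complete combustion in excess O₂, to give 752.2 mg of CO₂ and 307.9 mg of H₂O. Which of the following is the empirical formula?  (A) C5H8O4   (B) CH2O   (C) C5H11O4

(B) CH2O

mol C = 0.7522 g CO₂ ÷ 44.009 g/mol = 0.017092 mol
mol H = 2 × 0.3079 g H₂O ÷ 18.015 g/mol = 0.034183 mol
mass O = 0.5132 − (0.20529 + 0.034456) = 0.27345 g → mol O = 0.27345 ÷ 15.999 = 0.017092 mol
Divide by the smallest (0.017092 mol): C 1.000, H 2.000, O 1.000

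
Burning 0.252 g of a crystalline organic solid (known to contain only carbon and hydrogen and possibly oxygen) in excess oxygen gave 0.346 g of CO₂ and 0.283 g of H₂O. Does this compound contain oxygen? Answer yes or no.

yes

mol C = 0.346 g CO₂ ÷ 44.009 g/mol = 0.007862 mol
mol H = 2 × 0.283 g H₂O ÷ 18.015 g/mol = 0.03142 mol
C and H account for only 0.1261 g of the 0.252 g sample; the remaining 0.1259 g must be oxygen.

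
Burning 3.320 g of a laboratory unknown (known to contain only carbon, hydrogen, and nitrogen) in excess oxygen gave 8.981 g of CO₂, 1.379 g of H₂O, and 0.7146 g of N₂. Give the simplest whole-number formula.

C4H3N

mol C = 8.981 g CO₂ ÷ 44.009 g/mol = 0.20407 mol
mol H = 2 × 1.379 g H₂O ÷ 18.015 g/mol = 0.15309 mol
mol N = 2 × 0.7146 g N₂ ÷ 28.014 g/mol = 0.051017 mol
Divide by the smallest (0.051017 mol): C 4.000, H 3.001, N 1.000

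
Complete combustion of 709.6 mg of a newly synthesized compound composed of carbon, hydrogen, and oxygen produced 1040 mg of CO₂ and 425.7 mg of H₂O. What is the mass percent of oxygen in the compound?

53.29%

mol C = 1.040 g CO₂ ÷ 44.009 g/mol = 0.023632 mol
mol H = 2 × 0.4257 g H₂O ÷ 18.015 g/mol = 0.047261 mol
mass O = 0.7096 − (0.28384 + 0.047639) = 0.37812 g → mol O = 0.37812 ÷ 15.999 = 0.023634 mol
mass % O = 0.37812 g ÷ 0.7096 g × 100%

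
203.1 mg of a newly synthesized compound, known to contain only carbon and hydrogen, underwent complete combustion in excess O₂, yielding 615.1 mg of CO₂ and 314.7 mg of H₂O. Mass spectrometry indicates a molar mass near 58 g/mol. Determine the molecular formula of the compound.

mol C = 0.6151 g CO₂ ÷ 44.009 g/mol = 0.013977 mol
mol H = 2 × 0.3147 g H₂O ÷ 18.015 g/mol = 0.034938 mol
Divide by the smallest (0.013977 mol): C 1.000, H 2.500
Multiplying each by 2 gives whole numbers: C 2.00, H 5.00
Empirical formula: C2H5
Empirical-formula mass = 29.06 g/mol; 58 ÷ 29.06 ≈ 2, so the molecular formula is C4H10.

C4H10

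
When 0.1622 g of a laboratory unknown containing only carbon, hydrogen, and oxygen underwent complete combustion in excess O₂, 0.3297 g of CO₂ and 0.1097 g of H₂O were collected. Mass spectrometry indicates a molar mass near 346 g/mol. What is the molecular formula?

C16H26O8

mol C = 0.3297 g CO₂ ÷ 44.009 g/mol = 0.0074916 mol
mol H = 2 × 0.1097 g H₂O ÷ 18.015 g/mol = 0.012179 mol
mass O = 0.1622 − (0.089982 + 0.012276) = 0.059942 g → mol O = 0.059942 ÷ 15.999 = 0.0037466 mol
Divide by the smallest (0.0037466 mol): C 2.000, H 3.251, O 1.000
Multiplying each by 4 gives whole numbers: C 8.00, H 13.00, O 4.00
Empirical formula: C8H13O4
Empirical-formula mass = 173.19 g/mol; 346 ÷ 173.19 ≈ 2, so the molecular formula is C16H26O8.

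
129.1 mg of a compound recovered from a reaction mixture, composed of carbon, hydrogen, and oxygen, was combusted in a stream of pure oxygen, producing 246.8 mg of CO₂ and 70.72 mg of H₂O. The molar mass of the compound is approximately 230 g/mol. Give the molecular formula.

C10H14O6

mol C = 0.2468 g CO₂ ÷ 44.009 g/mol = 0.0056079 mol
mol H = 2 × 0.07072 g H₂O ÷ 18.015 g/mol = 0.0078512 mol
mass O = 0.1291 − (0.067357 + 0.0079140) = 0.053829 g → mol O = 0.053829 ÷ 15.999 = 0.0033645 mol
Divide by the smallest (0.0033645 mol): C 1.667, H 2.334, O 1.000
Multiplying each by 3 gives whole numbers: C 5.00, H 7.00, O 3.00
Empirical formula: C5H7O3
Empirical-formula mass = 115.11 g/mol; 230 ÷ 115.11 ≈ 2, so the molecular formula is C10H14O6.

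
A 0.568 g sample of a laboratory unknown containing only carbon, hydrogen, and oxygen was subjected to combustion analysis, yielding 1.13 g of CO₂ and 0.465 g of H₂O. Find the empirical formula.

C2H4O

mol C = 1.13 g CO₂ ÷ 44.009 g/mol = 0.02568 mol
mol H = 2 × 0.465 g H₂O ÷ 18.015 g/mol = 0.05162 mol
mass O = 0.568 − (0.3084 + 0.05204) = 0.2076 g → mol O = 0.2076 ÷ 15.999 = 0.01297 mol
Divide by the smallest (0.01297 mol): C 1.979, H 3.979, O 1.000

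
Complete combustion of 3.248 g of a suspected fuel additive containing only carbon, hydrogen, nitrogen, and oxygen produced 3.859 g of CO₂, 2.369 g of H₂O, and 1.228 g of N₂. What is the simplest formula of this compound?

C2H6N2O

mol C = 3.859 g CO₂ ÷ 44.009 g/mol = 0.087687 mol
mol H = 2 × 2.369 g H₂O ÷ 18.015 g/mol = 0.26300 mol
mol N = 2 × 1.228 g N₂ ÷ 28.014 g/mol = 0.087670 mol
mass O = 3.248 − (1.0532 + 0.26511 + 1.2280) = 0.70169 g → mol O = 0.70169 ÷ 15.999 = 0.043858 mol
Divide by the smallest (0.043858 mol): C 1.999, H 5.997, N 1.999, O 1.000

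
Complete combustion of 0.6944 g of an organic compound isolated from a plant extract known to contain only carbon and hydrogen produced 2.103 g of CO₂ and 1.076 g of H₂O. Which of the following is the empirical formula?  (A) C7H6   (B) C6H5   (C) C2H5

mol C = 2.103 g CO₂ ÷ 44.009 g/mol = 0.047786 mol
mol H = 2 × 1.076 g H₂O ÷ 18.015 g/mol = 0.11946 mol
Divide by the smallest (0.047786 mol): C 1.000, H 2.500
Multiplying each by 2 gives whole numbers: C 2.00, H 5.00

(C) C2H5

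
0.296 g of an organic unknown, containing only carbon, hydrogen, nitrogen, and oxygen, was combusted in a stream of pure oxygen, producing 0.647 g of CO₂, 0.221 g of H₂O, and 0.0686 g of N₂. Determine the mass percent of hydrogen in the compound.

8.4%

mol C = 0.647 g CO₂ ÷ 44.009 g/mol = 0.01470 mol
mol H = 2 × 0.221 g H₂O ÷ 18.015 g/mol = 0.02454 mol
mol N = 2 × 0.0686 g N₂ ÷ 28.014 g/mol = 0.004898 mol
mass O = 0.296 − (0.1766 + 0.02473 + 0.06860) = 0.02609 g → mol O = 0.02609 ÷ 15.999 = 0.001631 mol
mass % H = 0.02473 g ÷ 0.296 g × 100%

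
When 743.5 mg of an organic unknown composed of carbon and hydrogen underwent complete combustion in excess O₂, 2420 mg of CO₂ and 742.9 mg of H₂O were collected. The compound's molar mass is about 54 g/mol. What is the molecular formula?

mol C = 2.420 g CO₂ ÷ 44.009 g/mol = 0.054989 mol
mol H = 2 × 0.7429 g H₂O ÷ 18.015 g/mol = 0.082476 mol
Divide by the smallest (0.054989 mol): C 1.000, H 1.500
Multiplying each by 2 gives whole numbers: C 2.00, H 3.00
Empirical formula: C2H3
Empirical-formula mass = 27.05 g/mol; 54 ÷ 27.05 ≈ 2, so the molecular formula is C4H6.

C4H6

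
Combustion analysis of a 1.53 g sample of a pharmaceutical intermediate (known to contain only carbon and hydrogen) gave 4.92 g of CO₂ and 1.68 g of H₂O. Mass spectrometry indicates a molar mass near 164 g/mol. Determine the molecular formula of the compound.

C12H20

mol C = 4.92 g CO₂ ÷ 44.009 g/mol = 0.1118 mol
mol H = 2 × 1.68 g H₂O ÷ 18.015 g/mol = 0.1865 mol
Divide by the smallest (0.1118 mol): C 1.000, H 1.668
Multiplying each by 3 gives whole numbers: C 3.00, H 5.00
Empirical formula: C3H5
Empirical-formula mass = 41.07 g/mol; 164 ÷ 41.07 ≈ 4, so the molecular formula is C12H20.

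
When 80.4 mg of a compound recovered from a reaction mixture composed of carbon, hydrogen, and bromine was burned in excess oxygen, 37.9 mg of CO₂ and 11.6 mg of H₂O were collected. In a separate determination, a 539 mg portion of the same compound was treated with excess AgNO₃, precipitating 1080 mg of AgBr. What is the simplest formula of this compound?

C2H3Br2

mol C = 0.0379 g CO₂ ÷ 44.009 g/mol = 0.0008612 mol
mol H = 2 × 0.0116 g H₂O ÷ 18.015 g/mol = 0.001288 mol
From the AgBr data: mol Br per gram of compound = (1.08 ÷ 187.772) ÷ 0.539 = 0.01067 mol/g, so in the 0.0804 g combustion sample mol Br = 0.0008579 mol
Divide by the smallest (0.0008579 mol): C 1.004, H 1.501, Br 1.000
Multiplying each by 2 gives whole numbers: C 2.01, H 3.00, Br 2.00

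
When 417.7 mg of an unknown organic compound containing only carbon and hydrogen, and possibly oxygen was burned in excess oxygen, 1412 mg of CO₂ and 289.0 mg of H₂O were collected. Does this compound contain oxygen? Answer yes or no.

mol C = 1.412 g CO₂ ÷ 44.009 g/mol = 0.032084 mol
mol H = 2 × 0.2890 g H₂O ÷ 18.015 g/mol = 0.032084 mol
C and H together account for 0.41771 g — essentially the entire 0.4177 g sample — so the compound contains no oxygen.

no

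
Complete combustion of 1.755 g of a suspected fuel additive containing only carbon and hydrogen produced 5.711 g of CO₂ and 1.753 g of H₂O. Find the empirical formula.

C2H3

mol C = 5.711 g CO₂ ÷ 44.009 g/mol = 0.12977 mol
mol H = 2 × 1.753 g H₂O ÷ 18.015 g/mol = 0.19462 mol
Divide by the smallest (0.12977 mol): C 1.000, H 1.500
Multiplying each by 2 gives whole numbers: C 2.00, H 3.00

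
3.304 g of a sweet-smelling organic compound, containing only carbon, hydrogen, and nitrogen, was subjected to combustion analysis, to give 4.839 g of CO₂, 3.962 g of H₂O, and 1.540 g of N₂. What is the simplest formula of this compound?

CH4N

mol C = 4.839 g CO₂ ÷ 44.009 g/mol = 0.10995 mol
mol H = 2 × 3.962 g H₂O ÷ 18.015 g/mol = 0.43986 mol
mol N = 2 × 1.540 g N₂ ÷ 28.014 g/mol = 0.10995 mol
Divide by the smallest (0.10995 mol): C 1.000, H 4.001, N 1.000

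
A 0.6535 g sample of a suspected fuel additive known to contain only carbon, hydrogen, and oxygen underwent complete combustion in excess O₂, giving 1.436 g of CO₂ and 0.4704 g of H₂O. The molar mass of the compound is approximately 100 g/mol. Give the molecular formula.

C5H8O2

mol C = 1.436 g CO₂ ÷ 44.009 g/mol = 0.032630 mol
mol H = 2 × 0.4704 g H₂O ÷ 18.015 g/mol = 0.052223 mol
mass O = 0.6535 − (0.39192 + 0.052641) = 0.20894 g → mol O = 0.20894 ÷ 15.999 = 0.013060 mol
Divide by the smallest (0.013060 mol): C 2.498, H 3.999, O 1.000
Multiplying each by 2 gives whole numbers: C 5.00, H 8.00, O 2.00
Empirical formula: C5H8O2
Empirical-formula mass = 100.12 g/mol; 100 ÷ 100.12 ≈ 1, so the molecular formula is C5H8O2.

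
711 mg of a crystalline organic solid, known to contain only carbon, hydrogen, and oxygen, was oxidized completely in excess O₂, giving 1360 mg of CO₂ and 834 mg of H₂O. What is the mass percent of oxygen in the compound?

34.7%

mol C = 1.36 g CO₂ ÷ 44.009 g/mol = 0.03090 mol
mol H = 2 × 0.834 g H₂O ÷ 18.015 g/mol = 0.09259 mol
mass O = 0.711 − (0.3712 + 0.09333) = 0.2465 g → mol O = 0.2465 ÷ 15.999 = 0.01541 mol
mass % O = 0.2465 g ÷ 0.711 g × 100%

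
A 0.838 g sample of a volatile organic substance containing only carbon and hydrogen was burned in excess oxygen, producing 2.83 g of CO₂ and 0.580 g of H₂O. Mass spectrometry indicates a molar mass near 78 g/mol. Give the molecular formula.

mol C = 2.83 g CO₂ ÷ 44.009 g/mol = 0.06431 mol
mol H = 2 × 0.580 g H₂O ÷ 18.015 g/mol = 0.06439 mol
Divide by the smallest (0.06431 mol): C 1.000, H 1.001
Empirical formula: CH
Empirical-formula mass = 13.02 g/mol; 78 ÷ 13.02 ≈ 6, so the molecular formula is C6H6.

C6H6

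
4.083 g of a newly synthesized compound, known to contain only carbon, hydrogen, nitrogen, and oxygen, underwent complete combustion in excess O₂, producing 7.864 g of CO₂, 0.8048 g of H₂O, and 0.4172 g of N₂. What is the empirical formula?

mol C = 7.864 g CO₂ ÷ 44.009 g/mol = 0.17869 mol
mol H = 2 × 0.8048 g H₂O ÷ 18.015 g/mol = 0.089348 mol
mol N = 2 × 0.4172 g N₂ ÷ 28.014 g/mol = 0.029785 mol
mass O = 4.083 − (2.1463 + 0.090063 + 0.41720) = 1.4295 g → mol O = 1.4295 ÷ 15.999 = 0.089348 mol
Divide by the smallest (0.029785 mol): C 5.999, H 3.000, N 1.000, O 3.000

C6H3NO3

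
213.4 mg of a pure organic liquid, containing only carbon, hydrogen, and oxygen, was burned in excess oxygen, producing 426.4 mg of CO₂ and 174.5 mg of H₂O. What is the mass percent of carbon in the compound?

54.53%

mol C = 0.4264 g CO₂ ÷ 44.009 g/mol = 0.0096889 mol
mol H = 2 × 0.1745 g H₂O ÷ 18.015 g/mol = 0.019373 mol
mass O = 0.2134 − (0.11637 + 0.019528) = 0.077499 g → mol O = 0.077499 ÷ 15.999 = 0.0048440 mol
mass % C = 0.11637 g ÷ 0.2134 g × 100%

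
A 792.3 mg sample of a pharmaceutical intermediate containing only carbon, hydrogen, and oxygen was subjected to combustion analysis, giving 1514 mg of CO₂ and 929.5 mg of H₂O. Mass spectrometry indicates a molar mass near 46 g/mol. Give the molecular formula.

C2H6O

mol C = 1.514 g CO₂ ÷ 44.009 g/mol = 0.034402 mol
mol H = 2 × 0.9295 g H₂O ÷ 18.015 g/mol = 0.10319 mol
mass O = 0.7923 − (0.41320 + 0.10402) = 0.27508 g → mol O = 0.27508 ÷ 15.999 = 0.017194 mol
Divide by the smallest (0.017194 mol): C 2.001, H 6.002, O 1.000
Empirical formula: C2H6O
Empirical-formula mass = 46.07 g/mol; 46 ÷ 46.07 ≈ 1, so the molecular formula is C2H6O.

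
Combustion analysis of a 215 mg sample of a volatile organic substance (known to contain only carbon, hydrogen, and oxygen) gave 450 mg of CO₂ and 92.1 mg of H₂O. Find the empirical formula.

mol C = 0.450 g CO₂ ÷ 44.009 g/mol = 0.01023 mol
mol H = 2 × 0.0921 g H₂O ÷ 18.015 g/mol = 0.01022 mol
mass O = 0.215 − (0.1228 + 0.01031) = 0.08188 g → mol O = 0.08188 ÷ 15.999 = 0.005118 mol
Divide by the smallest (0.005118 mol): C 1.998, H 1.998, O 1.000

C2H2O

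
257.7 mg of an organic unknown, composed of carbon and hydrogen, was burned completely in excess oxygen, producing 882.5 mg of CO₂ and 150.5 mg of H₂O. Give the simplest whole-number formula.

mol C = 0.8825 g CO₂ ÷ 44.009 g/mol = 0.020053 mol
mol H = 2 × 0.1505 g H₂O ÷ 18.015 g/mol = 0.016708 mol
Divide by the smallest (0.016708 mol): C 1.200, H 1.000
Multiplying each by 5 gives whole numbers: C 6.00, H 5.00

C6H5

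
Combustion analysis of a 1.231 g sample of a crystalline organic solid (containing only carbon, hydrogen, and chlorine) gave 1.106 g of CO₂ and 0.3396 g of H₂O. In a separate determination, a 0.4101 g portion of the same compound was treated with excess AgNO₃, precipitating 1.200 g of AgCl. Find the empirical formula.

mol C = 1.106 g CO₂ ÷ 44.009 g/mol = 0.025131 mol
mol H = 2 × 0.3396 g H₂O ÷ 18.015 g/mol = 0.037702 mol
From the AgCl data: mol Cl per gram of compound = (1.200 ÷ 143.318) ÷ 0.4101 = 0.020417 mol/g, so in the 1.231 g combustion sample mol Cl = 0.025133 mol
Divide by the smallest (0.025131 mol): C 1.000, H 1.500, Cl 1.000
Multiplying each by 2 gives whole numbers: C 2.00, H 3.00, Cl 2.00

C2H3Cl2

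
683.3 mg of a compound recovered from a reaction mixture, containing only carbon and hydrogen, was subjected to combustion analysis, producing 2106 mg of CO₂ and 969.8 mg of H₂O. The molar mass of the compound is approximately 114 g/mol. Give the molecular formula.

C8H18

mol C = 2.106 g CO₂ ÷ 44.009 g/mol = 0.047854 mol
mol H = 2 × 0.9698 g H₂O ÷ 18.015 g/mol = 0.10767 mol
Divide by the smallest (0.047854 mol): C 1.000, H 2.250
Multiplying each by 4 gives whole numbers: C 4.00, H 9.00
Empirical formula: C4H9
Empirical-formula mass = 57.12 g/mol; 114 ÷ 57.12 ≈ 2, so the molecular formula is C8H18.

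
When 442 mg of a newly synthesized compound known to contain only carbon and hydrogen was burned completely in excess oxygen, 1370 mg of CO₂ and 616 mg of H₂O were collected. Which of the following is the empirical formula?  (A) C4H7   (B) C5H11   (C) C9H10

mol C = 1.37 g CO₂ ÷ 44.009 g/mol = 0.03113 mol
mol H = 2 × 0.616 g H₂O ÷ 18.015 g/mol = 0.06839 mol
Divide by the smallest (0.03113 mol): C 1.000, H 2.197
Multiplying each by 5 gives whole numbers: C 5.00, H 10.98

(B) C5H11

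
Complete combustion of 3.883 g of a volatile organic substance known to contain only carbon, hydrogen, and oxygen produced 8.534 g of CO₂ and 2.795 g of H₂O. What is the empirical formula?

mol C = 8.534 g CO₂ ÷ 44.009 g/mol = 0.19391 mol
mol H = 2 × 2.795 g H₂O ÷ 18.015 g/mol = 0.31030 mol
mass O = 3.883 − (2.3291 + 0.31278) = 1.2411 g → mol O = 1.2411 ÷ 15.999 = 0.077574 mol
Divide by the smallest (0.077574 mol): C 2.500, H 4.000, O 1.000
Multiplying each by 2 gives whole numbers: C 5.00, H 8.00, O 2.00

C5H8O2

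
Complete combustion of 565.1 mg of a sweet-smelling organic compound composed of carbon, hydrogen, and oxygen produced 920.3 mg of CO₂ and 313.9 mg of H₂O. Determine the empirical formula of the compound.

C6H10O5

mol C = 0.9203 g CO₂ ÷ 44.009 g/mol = 0.020912 mol
mol H = 2 × 0.3139 g H₂O ÷ 18.015 g/mol = 0.034849 mol
mass O = 0.5651 − (0.25117 + 0.035128) = 0.27880 g → mol O = 0.27880 ÷ 15.999 = 0.017426 mol
Divide by the smallest (0.017426 mol): C 1.200, H 2.000, O 1.000
Multiplying each by 5 gives whole numbers: C 6.00, H 10.00, O 5.00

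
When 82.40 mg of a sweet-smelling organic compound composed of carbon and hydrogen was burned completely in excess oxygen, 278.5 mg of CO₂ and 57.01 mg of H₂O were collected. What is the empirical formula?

mol C = 0.2785 g CO₂ ÷ 44.009 g/mol = 0.0063283 mol
mol H = 2 × 0.05701 g H₂O ÷ 18.015 g/mol = 0.0063292 mol
Divide by the smallest (0.0063283 mol): C 1.000, H 1.000

CH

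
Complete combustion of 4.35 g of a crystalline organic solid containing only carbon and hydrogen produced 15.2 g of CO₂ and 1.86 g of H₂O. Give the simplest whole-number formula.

C5H3

mol C = 15.2 g CO₂ ÷ 44.009 g/mol = 0.3454 mol
mol H = 2 × 1.86 g H₂O ÷ 18.015 g/mol = 0.2065 mol
Divide by the smallest (0.2065 mol): C 1.673, H 1.000
Multiplying each by 3 gives whole numbers: C 5.02, H 3.00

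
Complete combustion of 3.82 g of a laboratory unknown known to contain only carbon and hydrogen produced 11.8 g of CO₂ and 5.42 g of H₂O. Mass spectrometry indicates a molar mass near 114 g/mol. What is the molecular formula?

C8H18

mol C = 11.8 g CO₂ ÷ 44.009 g/mol = 0.2681 mol
mol H = 2 × 5.42 g H₂O ÷ 18.015 g/mol = 0.6017 mol
Divide by the smallest (0.2681 mol): C 1.000, H 2.244
Multiplying each by 4 gives whole numbers: C 4.00, H 8.98
Empirical formula: C4H9
Empirical-formula mass = 57.12 g/mol; 114 ÷ 57.12 ≈ 2, so the molecular formula is C8H18.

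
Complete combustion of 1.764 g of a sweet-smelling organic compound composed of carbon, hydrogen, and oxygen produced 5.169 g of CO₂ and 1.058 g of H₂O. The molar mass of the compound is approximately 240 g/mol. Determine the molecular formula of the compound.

C16H16O2

mol C = 5.169 g CO₂ ÷ 44.009 g/mol = 0.11745 mol
mol H = 2 × 1.058 g H₂O ÷ 18.015 g/mol = 0.11746 mol
mass O = 1.764 − (1.4107 + 0.11840) = 0.23487 g → mol O = 0.23487 ÷ 15.999 = 0.014680 mol
Divide by the smallest (0.014680 mol): C 8.001, H 8.001, O 1.000
Empirical formula: C8H8O
Empirical-formula mass = 120.15 g/mol; 240 ÷ 120.15 ≈ 2, so the molecular formula is C16H16O2.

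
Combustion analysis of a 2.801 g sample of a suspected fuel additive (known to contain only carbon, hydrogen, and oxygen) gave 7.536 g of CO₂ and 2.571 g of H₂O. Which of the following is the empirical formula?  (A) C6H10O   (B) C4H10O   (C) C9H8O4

mol C = 7.536 g CO₂ ÷ 44.009 g/mol = 0.17124 mol
mol H = 2 × 2.571 g H₂O ÷ 18.015 g/mol = 0.28543 mol
mass O = 2.801 − (2.0567 + 0.28771) = 0.45655 g → mol O = 0.45655 ÷ 15.999 = 0.028536 mol
Divide by the smallest (0.028536 mol): C 6.001, H 10.002, O 1.000

(A) C6H10O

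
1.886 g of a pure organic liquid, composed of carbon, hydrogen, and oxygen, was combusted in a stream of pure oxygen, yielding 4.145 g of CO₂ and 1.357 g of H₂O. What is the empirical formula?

C5H8O2

mol C = 4.145 g CO₂ ÷ 44.009 g/mol = 0.094185 mol
mol H = 2 × 1.357 g H₂O ÷ 18.015 g/mol = 0.15065 mol
mass O = 1.886 − (1.1313 + 0.15186) = 0.60288 g → mol O = 0.60288 ÷ 15.999 = 0.037683 mol
Divide by the smallest (0.037683 mol): C 2.499, H 3.998, O 1.000
Multiplying each by 2 gives whole numbers: C 5.00, H 8.00, O 2.00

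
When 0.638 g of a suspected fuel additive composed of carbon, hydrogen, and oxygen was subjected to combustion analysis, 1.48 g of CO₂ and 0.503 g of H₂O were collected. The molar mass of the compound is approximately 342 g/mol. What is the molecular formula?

C18H30O6

mol C = 1.48 g CO₂ ÷ 44.009 g/mol = 0.03363 mol
mol H = 2 × 0.503 g H₂O ÷ 18.015 g/mol = 0.05584 mol
mass O = 0.638 − (0.4039 + 0.05629) = 0.1778 g → mol O = 0.1778 ÷ 15.999 = 0.01111 mol
Divide by the smallest (0.01111 mol): C 3.026, H 5.025, O 1.000
Empirical formula: C3H5O
Empirical-formula mass = 57.07 g/mol; 342 ÷ 57.07 ≈ 6, so the molecular formula is C18H30O6.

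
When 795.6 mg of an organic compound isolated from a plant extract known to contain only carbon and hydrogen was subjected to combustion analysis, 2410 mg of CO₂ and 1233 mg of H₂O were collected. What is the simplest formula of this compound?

mol C = 2.410 g CO₂ ÷ 44.009 g/mol = 0.054762 mol
mol H = 2 × 1.233 g H₂O ÷ 18.015 g/mol = 0.13689 mol
Divide by the smallest (0.054762 mol): C 1.000, H 2.500
Multiplying each by 2 gives whole numbers: C 2.00, H 5.00

C2H5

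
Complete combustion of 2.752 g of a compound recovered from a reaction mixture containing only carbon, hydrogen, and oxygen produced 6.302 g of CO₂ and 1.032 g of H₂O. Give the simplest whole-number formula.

mol C = 6.302 g CO₂ ÷ 44.009 g/mol = 0.14320 mol
mol H = 2 × 1.032 g H₂O ÷ 18.015 g/mol = 0.11457 mol
mass O = 2.752 − (1.7200 + 0.11549) = 0.91656 g → mol O = 0.91656 ÷ 15.999 = 0.057289 mol
Divide by the smallest (0.057289 mol): C 2.500, H 2.000, O 1.000
Multiplying each by 2 gives whole numbers: C 5.00, H 4.00, O 2.00

C5H4O2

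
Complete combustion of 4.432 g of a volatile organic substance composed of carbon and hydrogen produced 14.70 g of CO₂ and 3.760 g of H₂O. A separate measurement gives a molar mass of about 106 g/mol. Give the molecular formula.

mol C = 14.70 g CO₂ ÷ 44.009 g/mol = 0.33402 mol
mol H = 2 × 3.760 g H₂O ÷ 18.015 g/mol = 0.41743 mol
Divide by the smallest (0.33402 mol): C 1.000, H 1.250
Multiplying each by 4 gives whole numbers: C 4.00, H 5.00
Empirical formula: C4H5
Empirical-formula mass = 53.08 g/mol; 106 ÷ 53.08 ≈ 2, so the molecular formula is C8H10.

C8H10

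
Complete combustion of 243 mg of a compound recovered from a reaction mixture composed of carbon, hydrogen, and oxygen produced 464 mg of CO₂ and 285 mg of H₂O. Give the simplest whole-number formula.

C2H6O

mol C = 0.464 g CO₂ ÷ 44.009 g/mol = 0.01054 mol
mol H = 2 × 0.285 g H₂O ÷ 18.015 g/mol = 0.03164 mol
mass O = 0.243 − (0.1266 + 0.03189) = 0.08447 g → mol O = 0.08447 ÷ 15.999 = 0.005280 mol
Divide by the smallest (0.005280 mol): C 1.997, H 5.993, O 1.000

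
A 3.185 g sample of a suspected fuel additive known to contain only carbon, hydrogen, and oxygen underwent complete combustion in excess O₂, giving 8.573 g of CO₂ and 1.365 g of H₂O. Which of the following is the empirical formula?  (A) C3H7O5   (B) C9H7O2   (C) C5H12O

mol C = 8.573 g CO₂ ÷ 44.009 g/mol = 0.19480 mol
mol H = 2 × 1.365 g H₂O ÷ 18.015 g/mol = 0.15154 mol
mass O = 3.185 − (2.3398 + 0.15275) = 0.69249 g → mol O = 0.69249 ÷ 15.999 = 0.043283 mol
Divide by the smallest (0.043283 mol): C 4.501, H 3.501, O 1.000
Multiplying each by 2 gives whole numbers: C 9.00, H 7.00, O 2.00

(B) C9H7O2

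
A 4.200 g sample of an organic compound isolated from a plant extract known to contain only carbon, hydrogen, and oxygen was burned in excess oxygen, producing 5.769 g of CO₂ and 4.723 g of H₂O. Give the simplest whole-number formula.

CH4O

mol C = 5.769 g CO₂ ÷ 44.009 g/mol = 0.13109 mol
mol H = 2 × 4.723 g H₂O ÷ 18.015 g/mol = 0.52434 mol
mass O = 4.200 − (1.5745 + 0.52854) = 2.0970 g → mol O = 2.0970 ÷ 15.999 = 0.13107 mol
Divide by the smallest (0.13107 mol): C 1.000, H 4.000, O 1.000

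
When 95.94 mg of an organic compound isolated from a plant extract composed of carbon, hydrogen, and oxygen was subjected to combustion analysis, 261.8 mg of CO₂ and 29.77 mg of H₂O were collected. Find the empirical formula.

C9H5O2

mol C = 0.2618 g CO₂ ÷ 44.009 g/mol = 0.0059488 mol
mol H = 2 × 0.02977 g H₂O ÷ 18.015 g/mol = 0.0033050 mol
mass O = 0.09594 − (0.071451 + 0.0033315) = 0.021158 g → mol O = 0.021158 ÷ 15.999 = 0.0013224 mol
Divide by the smallest (0.0013224 mol): C 4.498, H 2.499, O 1.000
Multiplying each by 2 gives whole numbers: C 9.00, H 5.00, O 2.00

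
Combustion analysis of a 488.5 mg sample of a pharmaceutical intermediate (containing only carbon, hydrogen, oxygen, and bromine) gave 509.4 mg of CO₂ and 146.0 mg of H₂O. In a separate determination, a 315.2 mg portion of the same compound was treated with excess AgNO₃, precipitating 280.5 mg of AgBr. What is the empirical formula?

C5H7BrO4

mol C = 0.5094 g CO₂ ÷ 44.009 g/mol = 0.011575 mol
mol H = 2 × 0.1460 g H₂O ÷ 18.015 g/mol = 0.016209 mol
From the AgBr data: mol Br per gram of compound = (0.2805 ÷ 187.772) ÷ 0.3152 = 0.0047393 mol/g, so in the 0.4885 g combustion sample mol Br = 0.0023152 mol
mass O = 0.4885 − (0.13903 + 0.016338 + 0.18499) = 0.14815 g → mol O = 0.14815 ÷ 15.999 = 0.0092597 mol
Divide by the smallest (0.0023152 mol): C 5.000, H 7.001, Br 1.000, O 4.000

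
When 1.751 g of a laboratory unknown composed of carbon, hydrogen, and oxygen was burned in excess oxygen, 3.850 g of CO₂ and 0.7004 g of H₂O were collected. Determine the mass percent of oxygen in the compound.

35.52%

mol C = 3.850 g CO₂ ÷ 44.009 g/mol = 0.087482 mol
mol H = 2 × 0.7004 g H₂O ÷ 18.015 g/mol = 0.077757 mol
mass O = 1.751 − (1.0507 + 0.078379) = 0.62187 g → mol O = 0.62187 ÷ 15.999 = 0.038869 mol
mass % O = 0.62187 g ÷ 1.751 g × 100%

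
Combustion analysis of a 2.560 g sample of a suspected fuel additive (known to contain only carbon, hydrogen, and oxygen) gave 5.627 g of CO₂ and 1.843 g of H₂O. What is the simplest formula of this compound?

C5H8O2

mol C = 5.627 g CO₂ ÷ 44.009 g/mol = 0.12786 mol
mol H = 2 × 1.843 g H₂O ÷ 18.015 g/mol = 0.20461 mol
mass O = 2.560 − (1.5357 + 0.20624) = 0.81803 g → mol O = 0.81803 ÷ 15.999 = 0.051130 mol
Divide by the smallest (0.051130 mol): C 2.501, H 4.002, O 1.000
Multiplying each by 2 gives whole numbers: C 5.00, H 8.00, O 2.00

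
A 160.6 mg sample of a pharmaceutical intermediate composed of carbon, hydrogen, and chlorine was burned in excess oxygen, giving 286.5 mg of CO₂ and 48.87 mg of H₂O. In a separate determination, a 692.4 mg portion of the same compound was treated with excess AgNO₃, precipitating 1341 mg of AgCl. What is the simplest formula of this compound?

mol C = 0.2865 g CO₂ ÷ 44.009 g/mol = 0.0065100 mol
mol H = 2 × 0.04887 g H₂O ÷ 18.015 g/mol = 0.0054255 mol
From the AgCl data: mol Cl per gram of compound = (1.341 ÷ 143.318) ÷ 0.6924 = 0.013514 mol/g, so in the 0.1606 g combustion sample mol Cl = 0.0021703 mol
Divide by the smallest (0.0021703 mol): C 3.000, H 2.500, Cl 1.000
Multiplying each by 2 gives whole numbers: C 6.00, H 5.00, Cl 2.00

C6H5Cl2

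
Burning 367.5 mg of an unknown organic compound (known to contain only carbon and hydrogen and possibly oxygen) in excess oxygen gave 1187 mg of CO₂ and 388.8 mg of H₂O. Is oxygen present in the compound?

no

mol C = 1.187 g CO₂ ÷ 44.009 g/mol = 0.026972 mol
mol H = 2 × 0.3888 g H₂O ÷ 18.015 g/mol = 0.043164 mol
C and H together account for 0.36747 g — essentially the entire 0.3675 g sample — so the compound contains no oxygen.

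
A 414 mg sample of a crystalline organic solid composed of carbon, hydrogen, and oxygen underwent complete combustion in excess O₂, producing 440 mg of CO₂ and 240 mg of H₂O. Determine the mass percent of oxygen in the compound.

mol C = 0.440 g CO₂ ÷ 44.009 g/mol = 0.009998 mol
mol H = 2 × 0.240 g H₂O ÷ 18.015 g/mol = 0.02664 mol
mass O = 0.414 − (0.1201 + 0.02686) = 0.2671 g → mol O = 0.2671 ÷ 15.999 = 0.01669 mol
mass % O = 0.2671 g ÷ 0.414 g × 100%

64.5%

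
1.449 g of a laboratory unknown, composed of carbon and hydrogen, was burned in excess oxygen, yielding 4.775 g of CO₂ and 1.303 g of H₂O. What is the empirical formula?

C3H4

mol C = 4.775 g CO₂ ÷ 44.009 g/mol = 0.10850 mol
mol H = 2 × 1.303 g H₂O ÷ 18.015 g/mol = 0.14466 mol
Divide by the smallest (0.10850 mol): C 1.000, H 1.333
Multiplying each by 3 gives whole numbers: C 3.00, H 4.00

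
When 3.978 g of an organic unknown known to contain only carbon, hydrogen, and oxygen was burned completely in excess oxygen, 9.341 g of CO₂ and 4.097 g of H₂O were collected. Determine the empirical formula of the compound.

mol C = 9.341 g CO₂ ÷ 44.009 g/mol = 0.21225 mol
mol H = 2 × 4.097 g H₂O ÷ 18.015 g/mol = 0.45484 mol
mass O = 3.978 − (2.5494 + 0.45848) = 0.97016 g → mol O = 0.97016 ÷ 15.999 = 0.060639 mol
Divide by the smallest (0.060639 mol): C 3.500, H 7.501, O 1.000
Multiplying each by 2 gives whole numbers: C 7.00, H 15.00, O 2.00

C7H15O2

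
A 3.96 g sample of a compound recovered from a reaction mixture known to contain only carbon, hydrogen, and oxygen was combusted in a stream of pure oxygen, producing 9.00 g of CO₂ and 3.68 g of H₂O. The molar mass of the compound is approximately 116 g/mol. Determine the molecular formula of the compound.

C6H12O2

mol C = 9.00 g CO₂ ÷ 44.009 g/mol = 0.2045 mol
mol H = 2 × 3.68 g H₂O ÷ 18.015 g/mol = 0.4085 mol
mass O = 3.96 − (2.456 + 0.4118) = 1.092 g → mol O = 1.092 ÷ 15.999 = 0.06825 mol
Divide by the smallest (0.06825 mol): C 2.997, H 5.986, O 1.000
Empirical formula: C3H6O
Empirical-formula mass = 58.08 g/mol; 116 ÷ 58.08 ≈ 2, so the molecular formula is C6H12O2.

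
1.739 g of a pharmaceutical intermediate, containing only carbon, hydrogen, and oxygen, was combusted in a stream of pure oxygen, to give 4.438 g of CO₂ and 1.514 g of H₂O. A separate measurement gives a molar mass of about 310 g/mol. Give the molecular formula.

mol C = 4.438 g CO₂ ÷ 44.009 g/mol = 0.10084 mol
mol H = 2 × 1.514 g H₂O ÷ 18.015 g/mol = 0.16808 mol
mass O = 1.739 − (1.2112 + 0.16943) = 0.35835 g → mol O = 0.35835 ÷ 15.999 = 0.022398 mol
Divide by the smallest (0.022398 mol): C 4.502, H 7.504, O 1.000
Multiplying each by 2 gives whole numbers: C 9.00, H 15.01, O 2.00
Empirical formula: C9H15O2
Empirical-formula mass = 155.22 g/mol; 310 ÷ 155.22 ≈ 2, so the molecular formula is C18H30O4.

C18H30O4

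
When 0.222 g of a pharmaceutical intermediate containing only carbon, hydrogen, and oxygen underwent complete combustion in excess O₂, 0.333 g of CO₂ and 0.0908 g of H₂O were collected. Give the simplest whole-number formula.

mol C = 0.333 g CO₂ ÷ 44.009 g/mol = 0.007567 mol
mol H = 2 × 0.0908 g H₂O ÷ 18.015 g/mol = 0.01008 mol
mass O = 0.222 − (0.09088 + 0.01016) = 0.1210 g → mol O = 0.1210 ÷ 15.999 = 0.007560 mol
Divide by the smallest (0.007560 mol): C 1.001, H 1.333, O 1.000
Multiplying each by 3 gives whole numbers: C 3.00, H 4.00, O 3.00

C3H4O3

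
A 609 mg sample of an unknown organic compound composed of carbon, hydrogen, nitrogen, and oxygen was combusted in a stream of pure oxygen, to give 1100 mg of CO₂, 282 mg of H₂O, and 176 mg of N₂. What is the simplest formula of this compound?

mol C = 1.10 g CO₂ ÷ 44.009 g/mol = 0.02499 mol
mol H = 2 × 0.282 g H₂O ÷ 18.015 g/mol = 0.03131 mol
mol N = 2 × 0.176 g N₂ ÷ 28.014 g/mol = 0.01257 mol
mass O = 0.609 − (0.3002 + 0.03156 + 0.1760) = 0.1012 g → mol O = 0.1012 ÷ 15.999 = 0.006327 mol
Divide by the smallest (0.006327 mol): C 3.950, H 4.948, N 1.986, O 1.000

C4H5N2O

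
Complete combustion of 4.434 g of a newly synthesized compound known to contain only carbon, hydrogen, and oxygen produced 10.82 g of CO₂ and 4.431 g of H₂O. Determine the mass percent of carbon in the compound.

66.60%

mol C = 10.82 g CO₂ ÷ 44.009 g/mol = 0.24586 mol
mol H = 2 × 4.431 g H₂O ÷ 18.015 g/mol = 0.49192 mol
mass O = 4.434 − (2.9530 + 0.49586) = 0.98513 g → mol O = 0.98513 ÷ 15.999 = 0.061575 mol
mass % C = 2.9530 g ÷ 4.434 g × 100%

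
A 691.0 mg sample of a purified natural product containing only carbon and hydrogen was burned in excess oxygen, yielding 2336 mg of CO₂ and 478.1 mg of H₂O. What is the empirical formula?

mol C = 2.336 g CO₂ ÷ 44.009 g/mol = 0.053080 mol
mol H = 2 × 0.4781 g H₂O ÷ 18.015 g/mol = 0.053078 mol
Divide by the smallest (0.053078 mol): C 1.000, H 1.000

CH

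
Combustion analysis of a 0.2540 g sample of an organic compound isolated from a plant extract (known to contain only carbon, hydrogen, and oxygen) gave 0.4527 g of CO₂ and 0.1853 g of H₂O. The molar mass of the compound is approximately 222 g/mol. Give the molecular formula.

mol C = 0.4527 g CO₂ ÷ 44.009 g/mol = 0.010287 mol
mol H = 2 × 0.1853 g H₂O ÷ 18.015 g/mol = 0.020572 mol
mass O = 0.2540 − (0.12355 + 0.020736) = 0.10971 g → mol O = 0.10971 ÷ 15.999 = 0.0068574 mol
Divide by the smallest (0.0068574 mol): C 1.500, H 3.000, O 1.000
Multiplying each by 2 gives whole numbers: C 3.00, H 6.00, O 2.00
Empirical formula: C3H6O2
Empirical-formula mass = 74.08 g/mol; 222 ÷ 74.08 ≈ 3, so the molecular formula is C9H18O6.

C9H18O6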